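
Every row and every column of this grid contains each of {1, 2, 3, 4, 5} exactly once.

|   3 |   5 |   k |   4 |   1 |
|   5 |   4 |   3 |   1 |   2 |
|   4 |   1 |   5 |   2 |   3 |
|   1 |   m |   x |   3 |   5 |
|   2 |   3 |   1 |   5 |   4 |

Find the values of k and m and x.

k = 2, m = 2, x = 4

At (row 4, col 2): column 2 already has {1, 3, 4, 5}, so the value is 2.
At (row 4, col 3): row 4 already has {1, 2, 3, 5}, so the value is 4.
For row 1, column 3: row 1 already has {1, 3, 4, 5}; that leaves 2.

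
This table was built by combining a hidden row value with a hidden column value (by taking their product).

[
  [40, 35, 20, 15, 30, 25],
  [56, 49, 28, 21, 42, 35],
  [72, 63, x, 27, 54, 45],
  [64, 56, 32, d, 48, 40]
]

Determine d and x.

Each row is a constant multiple of every other row — this is a multiplication table with the headers hidden.
Row 4 is 56/35 = 8/5 times row 1, so its entry in column 4 is 15 × 8/5 = 24.
Row 3 is 63/35 = 9/5 times row 1, so its entry in column 3 is 20 × 9/5 = 36.

d = 24, x = 36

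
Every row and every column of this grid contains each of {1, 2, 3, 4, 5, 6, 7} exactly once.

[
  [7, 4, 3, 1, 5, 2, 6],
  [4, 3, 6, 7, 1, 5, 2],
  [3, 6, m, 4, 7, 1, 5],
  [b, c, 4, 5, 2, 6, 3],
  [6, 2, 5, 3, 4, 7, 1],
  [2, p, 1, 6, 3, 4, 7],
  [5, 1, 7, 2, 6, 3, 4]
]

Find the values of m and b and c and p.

m = 2, b = 1, c = 7, p = 5

Cell (6,2): row 6 already has {1, 2, 3, 4, 6, 7} → 5.
At (row 4, col 2): column 2 already has {1, 2, 3, 4, 5, 6}, so the value is 7.
For row 4, column 1: row 4 already has {2, 3, 4, 5, 6, 7}; that leaves 1.
Cell (3,3): row 3 already has {1, 3, 4, 5, 6, 7} → 2.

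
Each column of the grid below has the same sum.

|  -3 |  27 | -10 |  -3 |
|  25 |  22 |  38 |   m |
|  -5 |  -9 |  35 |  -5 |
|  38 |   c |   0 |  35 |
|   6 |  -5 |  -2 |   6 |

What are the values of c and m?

c = 26, m = 28

The complete columns each total 61.
Column 2 is missing 61 − 35 = 26 (since 27 + 22 − 9 − 5 = 35).
Column 4 is missing 61 − 33 = 28 (since -3 − 5 + 35 + 6 = 33).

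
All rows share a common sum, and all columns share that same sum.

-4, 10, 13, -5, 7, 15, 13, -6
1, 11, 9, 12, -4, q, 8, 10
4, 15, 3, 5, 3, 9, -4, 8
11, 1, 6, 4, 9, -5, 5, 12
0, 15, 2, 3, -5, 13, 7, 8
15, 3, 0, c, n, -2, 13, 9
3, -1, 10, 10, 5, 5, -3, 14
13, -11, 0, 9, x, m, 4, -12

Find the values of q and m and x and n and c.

q = -4, m = 12, x = 28, n = 0, c = 5

Rows 1 and 3 both sum to 43, so that's the common total.
The known cells in row 2 total 47, leaving 43 − 47 = -4 for the blank.
The known cells in column 4 total 38, leaving 43 − 38 = 5 for the blank.
The known cells in row 6 total 43, leaving 43 − 43 = 0 for the blank.
The known cells in column 5 total 15, leaving 43 − 15 = 28 for the blank.
The known cells in row 8 total 31, leaving 43 − 31 = 12 for the blank.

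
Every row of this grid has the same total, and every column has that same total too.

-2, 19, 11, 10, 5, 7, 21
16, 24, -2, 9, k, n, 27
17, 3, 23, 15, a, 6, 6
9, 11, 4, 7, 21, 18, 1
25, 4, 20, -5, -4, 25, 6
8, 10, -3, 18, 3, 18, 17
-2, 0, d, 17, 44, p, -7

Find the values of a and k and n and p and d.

Rows 1 and 4 both sum to 71, so that's the common total.
Column 3: 11 − 2 + 23 + 4 + 20 − 3 = 53, so its missing entry is 71 − 53 = 18.
Row 3: 17 + 3 + 23 + 15 + 6 + 6 = 70, so its missing entry is 71 − 70 = 1.
Row 7: -2 + 0 + 18 + 17 + 44 − 7 = 70, so its missing entry is 71 − 70 = 1.
Column 6: 7 + 6 + 18 + 25 + 18 + 1 = 75, so its missing entry is 71 − 75 = -4.
Row 2: 16 + 24 − 2 + 9 − 4 + 27 = 70, so its missing entry is 71 − 70 = 1.

a = 1, k = 1, n = -4, p = 1, d = 18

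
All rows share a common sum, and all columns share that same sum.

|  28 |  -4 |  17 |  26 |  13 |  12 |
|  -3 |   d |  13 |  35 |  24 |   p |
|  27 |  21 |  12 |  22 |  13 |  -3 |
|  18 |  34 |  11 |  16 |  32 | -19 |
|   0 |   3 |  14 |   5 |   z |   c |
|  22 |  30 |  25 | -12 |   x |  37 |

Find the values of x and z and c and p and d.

Rows 1 and 3 both sum to 92, so that's the common total.
The known cells in row 6 total 102, leaving 92 − 102 = -10 for the blank.
The known cells in column 5 total 72, leaving 92 − 72 = 20 for the blank.
The known cells in column 2 total 84, leaving 92 − 84 = 8 for the blank.
The known cells in row 2 total 77, leaving 92 − 77 = 15 for the blank.
The known cells in row 5 total 42, leaving 92 − 42 = 50 for the blank.

x = -10, z = 20, c = 50, p = 15, d = 8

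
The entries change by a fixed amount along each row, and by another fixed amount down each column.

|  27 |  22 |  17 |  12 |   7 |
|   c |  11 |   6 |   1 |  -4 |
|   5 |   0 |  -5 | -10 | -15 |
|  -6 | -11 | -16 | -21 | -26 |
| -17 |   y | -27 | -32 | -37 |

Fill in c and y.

c = 16, y = -22

Along each row the entries change by -5 per step; down each column they change by -11.
Row 2: from 11 at column 2, stepping by -5 to column 1 gives 16.
Row 5: from -17 at column 1, stepping by -5 to column 2 gives -22.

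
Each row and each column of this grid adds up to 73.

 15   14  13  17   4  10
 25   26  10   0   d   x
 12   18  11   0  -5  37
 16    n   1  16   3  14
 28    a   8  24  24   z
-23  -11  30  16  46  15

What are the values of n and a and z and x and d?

n = 23, a = 3, z = -14, x = 11, d = 1

Row 4: 16 + 1 + 16 + 3 + 14 = 50, so its missing entry is 73 − 50 = 23.
Column 5: 4 − 5 + 3 + 24 + 46 = 72, so its missing entry is 73 − 72 = 1.
Row 2: 25 + 26 + 10 + 0 + 1 = 62, so its missing entry is 73 − 62 = 11.
Column 6: 10 + 11 + 37 + 14 + 15 = 87, so its missing entry is 73 − 87 = -14.
Row 5: 28 + 8 + 24 + 24 − 14 = 70, so its missing entry is 73 − 70 = 3.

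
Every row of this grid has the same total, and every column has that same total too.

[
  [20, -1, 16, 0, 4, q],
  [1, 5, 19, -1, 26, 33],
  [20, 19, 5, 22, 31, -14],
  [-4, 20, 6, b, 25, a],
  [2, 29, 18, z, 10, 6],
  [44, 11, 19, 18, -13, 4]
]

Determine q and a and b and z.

q = 44, a = 10, b = 26, z = 18

Rows 2 and 3 both sum to 83, so that's the common total.
Row 1: 20 − 1 + 16 + 0 + 4 = 39, so its missing entry is 83 − 39 = 44.
Column 6: 44 + 33 − 14 + 6 + 4 = 73, so its missing entry is 83 − 73 = 10.
Row 4: -4 + 20 + 6 + 25 + 10 = 57, so its missing entry is 83 − 57 = 26.
Row 5: 2 + 29 + 18 + 10 + 6 = 65, so its missing entry is 83 − 65 = 18.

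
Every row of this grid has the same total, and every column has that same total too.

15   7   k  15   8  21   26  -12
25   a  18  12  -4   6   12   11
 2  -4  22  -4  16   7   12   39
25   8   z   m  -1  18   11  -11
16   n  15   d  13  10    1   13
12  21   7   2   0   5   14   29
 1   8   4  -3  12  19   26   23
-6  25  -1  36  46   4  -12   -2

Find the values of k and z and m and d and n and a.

k = 10, z = 15, m = 25, d = 7, n = 15, a = 10

Rows 3 and 6 both sum to 90, so that's the common total.
Row 2 has 25 + 18 + 12 − 4 + 6 + 12 + 11 = 80; the blank must be 90 − 80 = 10.
Row 1 has 15 + 7 + 15 + 8 + 21 + 26 − 12 = 80; the blank must be 90 − 80 = 10.
Column 3 has 10 + 18 + 22 + 15 + 7 + 4 − 1 = 75; the blank must be 90 − 75 = 15.
Row 4 has 25 + 8 + 15 − 1 + 18 + 11 − 11 = 65; the blank must be 90 − 65 = 25.
Column 4 has 15 + 12 − 4 + 25 + 2 − 3 + 36 = 83; the blank must be 90 − 83 = 7.
Row 5 has 16 + 15 + 7 + 13 + 10 + 1 + 13 = 75; the blank must be 90 − 75 = 15.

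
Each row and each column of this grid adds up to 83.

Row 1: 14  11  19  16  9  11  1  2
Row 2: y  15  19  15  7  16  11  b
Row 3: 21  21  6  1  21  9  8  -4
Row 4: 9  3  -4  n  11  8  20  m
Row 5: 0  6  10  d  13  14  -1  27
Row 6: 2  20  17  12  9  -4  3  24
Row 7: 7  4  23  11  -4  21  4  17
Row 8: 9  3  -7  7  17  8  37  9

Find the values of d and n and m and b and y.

d = 14, n = 7, m = 29, b = -21, y = 21

Row 5 has 0 + 6 + 10 + 13 + 14 − 1 + 27 = 69; the blank must be 83 − 69 = 14.
Column 4 has 16 + 15 + 1 + 14 + 12 + 11 + 7 = 76; the blank must be 83 − 76 = 7.
Row 4 has 9 + 3 − 4 + 7 + 11 + 8 + 20 = 54; the blank must be 83 − 54 = 29.
Column 8 has 2 − 4 + 29 + 27 + 24 + 17 + 9 = 104; the blank must be 83 − 104 = -21.
Row 2 has 15 + 19 + 15 + 7 + 16 + 11 − 21 = 62; the blank must be 83 − 62 = 21.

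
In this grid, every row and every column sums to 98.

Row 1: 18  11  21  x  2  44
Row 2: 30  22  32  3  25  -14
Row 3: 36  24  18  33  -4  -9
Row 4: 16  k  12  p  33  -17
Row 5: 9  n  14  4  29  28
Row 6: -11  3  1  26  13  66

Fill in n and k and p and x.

The known cells in row 5 total 84, leaving 98 − 84 = 14 for the blank.
The known cells in column 2 total 74, leaving 98 − 74 = 24 for the blank.
The known cells in row 4 total 68, leaving 98 − 68 = 30 for the blank.
The known cells in row 1 total 96, leaving 98 − 96 = 2 for the blank.

n = 14, k = 24, p = 30, x = 2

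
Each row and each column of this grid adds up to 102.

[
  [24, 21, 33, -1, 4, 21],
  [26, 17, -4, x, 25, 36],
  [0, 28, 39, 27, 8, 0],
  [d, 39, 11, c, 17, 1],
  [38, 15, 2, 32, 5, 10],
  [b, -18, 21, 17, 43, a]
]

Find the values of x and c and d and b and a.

x = 2, c = 25, d = 9, b = 5, a = 34

Column 6 has 21 + 36 + 0 + 1 + 10 = 68; the blank must be 102 − 68 = 34.
Row 6 has -18 + 21 + 17 + 43 + 34 = 97; the blank must be 102 − 97 = 5.
Column 1 has 24 + 26 + 0 + 38 + 5 = 93; the blank must be 102 − 93 = 9.
Row 4 has 9 + 39 + 11 + 17 + 1 = 77; the blank must be 102 − 77 = 25.
Row 2 has 26 + 17 − 4 + 25 + 36 = 100; the blank must be 102 − 100 = 2.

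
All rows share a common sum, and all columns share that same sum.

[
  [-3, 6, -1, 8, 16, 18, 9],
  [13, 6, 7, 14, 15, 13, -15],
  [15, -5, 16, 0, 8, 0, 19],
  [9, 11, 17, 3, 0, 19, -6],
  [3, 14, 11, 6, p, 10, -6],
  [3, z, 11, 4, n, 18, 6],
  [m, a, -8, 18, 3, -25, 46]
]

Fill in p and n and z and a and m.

p = 15, n = -4, z = 15, a = 6, m = 13

Rows 1 and 2 both sum to 53, so that's the common total.
Row 5 has 3 + 14 + 11 + 6 + 10 − 6 = 38; the blank must be 53 − 38 = 15.
Column 5 has 16 + 15 + 8 + 0 + 15 + 3 = 57; the blank must be 53 − 57 = -4.
Row 6 has 3 + 11 + 4 − 4 + 18 + 6 = 38; the blank must be 53 − 38 = 15.
Column 2 has 6 + 6 − 5 + 11 + 14 + 15 = 47; the blank must be 53 − 47 = 6.
Row 7 has 6 − 8 + 18 + 3 − 25 + 46 = 40; the blank must be 53 − 40 = 13.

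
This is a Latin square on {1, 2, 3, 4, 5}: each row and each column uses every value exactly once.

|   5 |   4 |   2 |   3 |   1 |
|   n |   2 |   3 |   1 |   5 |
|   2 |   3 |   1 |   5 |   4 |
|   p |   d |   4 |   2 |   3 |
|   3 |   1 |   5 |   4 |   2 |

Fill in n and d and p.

Cell (4,2): column 2 already has {1, 2, 3, 4} → 5.
At (row 2, col 1): row 2 already has {1, 2, 3, 5}, so the value is 4.
Cell (4,1): row 4 already has {2, 3, 4, 5} → 1.

n = 4, d = 5, p = 1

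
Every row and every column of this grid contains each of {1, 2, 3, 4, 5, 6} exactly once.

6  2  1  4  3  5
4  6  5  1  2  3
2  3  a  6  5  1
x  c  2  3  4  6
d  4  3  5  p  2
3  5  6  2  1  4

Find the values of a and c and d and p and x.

For row 5, column 5: column 5 already has {1, 2, 3, 4, 5}; that leaves 6.
For row 5, column 1: row 5 already has {2, 3, 4, 5, 6}; that leaves 1.
For row 4, column 2: column 2 already has {2, 3, 4, 5, 6}; that leaves 1.
Cell (4,1): row 4 already has {1, 2, 3, 4, 6} → 5.
Cell (3,3): row 3 already has {1, 2, 3, 5, 6} → 4.

a = 4, c = 1, d = 1, p = 6, x = 5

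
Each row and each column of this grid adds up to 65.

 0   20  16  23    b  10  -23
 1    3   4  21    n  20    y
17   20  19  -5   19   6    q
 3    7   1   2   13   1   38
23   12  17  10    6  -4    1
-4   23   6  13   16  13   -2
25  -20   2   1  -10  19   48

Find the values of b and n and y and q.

b = 19, n = 2, y = 14, q = -11

Row 3 has 17 + 20 + 19 − 5 + 19 + 6 = 76; the blank must be 65 − 76 = -11.
Column 7 has -23 − 11 + 38 + 1 − 2 + 48 = 51; the blank must be 65 − 51 = 14.
Row 1 has 0 + 20 + 16 + 23 + 10 − 23 = 46; the blank must be 65 − 46 = 19.
Row 2 has 1 + 3 + 4 + 21 + 20 + 14 = 63; the blank must be 65 − 63 = 2.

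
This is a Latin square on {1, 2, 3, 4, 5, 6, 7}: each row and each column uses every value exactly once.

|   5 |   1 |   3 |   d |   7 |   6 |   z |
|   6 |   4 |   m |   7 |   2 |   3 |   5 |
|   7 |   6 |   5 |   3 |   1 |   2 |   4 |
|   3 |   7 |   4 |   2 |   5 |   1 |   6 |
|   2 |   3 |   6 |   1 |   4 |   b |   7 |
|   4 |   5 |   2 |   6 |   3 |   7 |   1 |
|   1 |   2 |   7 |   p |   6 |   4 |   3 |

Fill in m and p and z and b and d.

For row 2, column 3: row 2 already has {2, 3, 4, 5, 6, 7}; that leaves 1.
For row 1, column 7: column 7 already has {1, 3, 4, 5, 6, 7}; that leaves 2.
For row 1, column 4: row 1 already has {1, 2, 3, 5, 6, 7}; that leaves 4.
Cell (5,6): row 5 already has {1, 2, 3, 4, 6, 7} → 5.
At (row 7, col 4): row 7 already has {1, 2, 3, 4, 6, 7}, so the value is 5.

m = 1, p = 5, z = 2, b = 5, d = 4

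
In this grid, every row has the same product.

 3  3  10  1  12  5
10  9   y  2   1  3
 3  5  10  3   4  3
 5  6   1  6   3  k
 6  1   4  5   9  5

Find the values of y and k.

Rows 1 and 3 each multiply to 5400, so every row has product 5400.
Row 2: 10×9×2×1×3 = 540, so the missing entry is 5400 ÷ 540 = 10.
Row 4: 5×6×1×6×3 = 540, so the missing entry is 5400 ÷ 540 = 10.

y = 10, k = 10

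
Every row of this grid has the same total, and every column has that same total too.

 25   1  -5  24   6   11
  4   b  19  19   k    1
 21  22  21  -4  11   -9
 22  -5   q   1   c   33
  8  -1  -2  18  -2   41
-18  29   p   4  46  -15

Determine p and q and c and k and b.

p = 16, q = 13, c = -2, k = 3, b = 16

Rows 1 and 3 both sum to 62, so that's the common total.
The known cells in column 2 total 46, leaving 62 − 46 = 16 for the blank.
The known cells in row 2 total 59, leaving 62 − 59 = 3 for the blank.
The known cells in column 5 total 64, leaving 62 − 64 = -2 for the blank.
The known cells in row 4 total 49, leaving 62 − 49 = 13 for the blank.
The known cells in row 6 total 46, leaving 62 − 46 = 16 for the blank.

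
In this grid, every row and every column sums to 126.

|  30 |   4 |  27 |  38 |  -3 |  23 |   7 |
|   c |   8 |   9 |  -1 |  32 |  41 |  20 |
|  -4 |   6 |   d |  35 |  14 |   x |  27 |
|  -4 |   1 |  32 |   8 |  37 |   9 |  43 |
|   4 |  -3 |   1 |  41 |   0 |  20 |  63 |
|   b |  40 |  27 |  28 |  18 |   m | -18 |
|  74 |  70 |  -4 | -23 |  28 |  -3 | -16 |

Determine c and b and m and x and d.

c = 17, b = 9, m = 22, x = 14, d = 34

The known cells in column 3 total 92, leaving 126 − 92 = 34 for the blank.
The known cells in row 2 total 109, leaving 126 − 109 = 17 for the blank.
The known cells in column 1 total 117, leaving 126 − 117 = 9 for the blank.
The known cells in row 6 total 104, leaving 126 − 104 = 22 for the blank.
The known cells in row 3 total 112, leaving 126 − 112 = 14 for the blank.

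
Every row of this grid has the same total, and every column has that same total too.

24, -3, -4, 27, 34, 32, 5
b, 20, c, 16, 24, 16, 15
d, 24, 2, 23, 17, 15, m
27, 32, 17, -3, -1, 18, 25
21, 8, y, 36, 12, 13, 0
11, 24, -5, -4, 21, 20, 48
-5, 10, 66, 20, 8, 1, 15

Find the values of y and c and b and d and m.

y = 25, c = 14, b = 10, d = 27, m = 7

Rows 1 and 4 both sum to 115, so that's the common total.
Row 5: 21 + 8 + 36 + 12 + 13 + 0 = 90, so its missing entry is 115 − 90 = 25.
Column 3: -4 + 2 + 17 + 25 − 5 + 66 = 101, so its missing entry is 115 − 101 = 14.
Column 7: 5 + 15 + 25 + 0 + 48 + 15 = 108, so its missing entry is 115 − 108 = 7.
Row 3: 24 + 2 + 23 + 17 + 15 + 7 = 88, so its missing entry is 115 − 88 = 27.
Row 2: 20 + 14 + 16 + 24 + 16 + 15 = 105, so its missing entry is 115 − 105 = 10.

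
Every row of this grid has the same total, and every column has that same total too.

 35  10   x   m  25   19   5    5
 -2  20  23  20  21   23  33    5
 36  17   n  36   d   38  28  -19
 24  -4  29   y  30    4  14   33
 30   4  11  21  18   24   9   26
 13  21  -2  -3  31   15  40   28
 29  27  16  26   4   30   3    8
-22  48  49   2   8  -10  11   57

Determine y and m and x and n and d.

y = 13, m = 28, x = 16, n = 1, d = 6

Rows 2 and 5 both sum to 143, so that's the common total.
Column 5: 25 + 21 + 30 + 18 + 31 + 4 + 8 = 137, so its missing entry is 143 − 137 = 6.
Row 4: 24 − 4 + 29 + 30 + 4 + 14 + 33 = 130, so its missing entry is 143 − 130 = 13.
Column 4: 20 + 36 + 13 + 21 − 3 + 26 + 2 = 115, so its missing entry is 143 − 115 = 28.
Row 1: 35 + 10 + 28 + 25 + 19 + 5 + 5 = 127, so its missing entry is 143 − 127 = 16.
Row 3: 36 + 17 + 36 + 6 + 38 + 28 − 19 = 142, so its missing entry is 143 − 142 = 1.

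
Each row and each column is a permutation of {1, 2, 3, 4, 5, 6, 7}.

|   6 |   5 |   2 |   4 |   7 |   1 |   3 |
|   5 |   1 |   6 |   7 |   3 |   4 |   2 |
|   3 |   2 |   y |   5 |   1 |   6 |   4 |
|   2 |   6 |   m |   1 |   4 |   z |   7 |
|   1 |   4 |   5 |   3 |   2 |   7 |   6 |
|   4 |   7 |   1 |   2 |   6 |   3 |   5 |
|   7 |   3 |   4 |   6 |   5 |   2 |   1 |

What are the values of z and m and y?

At (row 4, col 6): column 6 already has {1, 2, 3, 4, 6, 7}, so the value is 5.
At (row 4, col 3): row 4 already has {1, 2, 4, 5, 6, 7}, so the value is 3.
For row 3, column 3: row 3 already has {1, 2, 3, 4, 5, 6}; that leaves 7.

z = 5, m = 3, y = 7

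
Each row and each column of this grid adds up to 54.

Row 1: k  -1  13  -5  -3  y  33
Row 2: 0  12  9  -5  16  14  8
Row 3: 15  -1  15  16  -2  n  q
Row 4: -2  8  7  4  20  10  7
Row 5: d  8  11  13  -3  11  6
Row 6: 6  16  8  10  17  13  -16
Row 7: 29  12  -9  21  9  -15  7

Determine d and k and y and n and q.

Row 5 has 8 + 11 + 13 − 3 + 11 + 6 = 46; the blank must be 54 − 46 = 8.
Column 1 has 0 + 15 − 2 + 8 + 6 + 29 = 56; the blank must be 54 − 56 = -2.
Column 7 has 33 + 8 + 7 + 6 − 16 + 7 = 45; the blank must be 54 − 45 = 9.
Row 1 has -2 − 1 + 13 − 5 − 3 + 33 = 35; the blank must be 54 − 35 = 19.
Row 3 has 15 − 1 + 15 + 16 − 2 + 9 = 52; the blank must be 54 − 52 = 2.

d = 8, k = -2, y = 19, n = 2, q = 9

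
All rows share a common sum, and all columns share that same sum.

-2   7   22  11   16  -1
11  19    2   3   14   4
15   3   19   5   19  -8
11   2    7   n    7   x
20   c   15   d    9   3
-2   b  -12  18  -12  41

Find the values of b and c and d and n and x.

Rows 1 and 2 both sum to 53, so that's the common total.
Row 6 has -2 − 12 + 18 − 12 + 41 = 33; the blank must be 53 − 33 = 20.
Column 2 has 7 + 19 + 3 + 2 + 20 = 51; the blank must be 53 − 51 = 2.
Row 5 has 20 + 2 + 15 + 9 + 3 = 49; the blank must be 53 − 49 = 4.
Column 4 has 11 + 3 + 5 + 4 + 18 = 41; the blank must be 53 − 41 = 12.
Row 4 has 11 + 2 + 7 + 12 + 7 = 39; the blank must be 53 − 39 = 14.

b = 20, c = 2, d = 4, n = 12, x = 14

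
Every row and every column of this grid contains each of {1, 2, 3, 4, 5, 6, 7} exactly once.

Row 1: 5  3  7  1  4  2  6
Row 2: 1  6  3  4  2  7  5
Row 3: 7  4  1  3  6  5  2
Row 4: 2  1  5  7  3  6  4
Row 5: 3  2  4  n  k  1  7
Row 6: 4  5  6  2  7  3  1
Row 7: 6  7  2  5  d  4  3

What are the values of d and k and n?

d = 1, k = 5, n = 6

Cell (7,5): row 7 already has {2, 3, 4, 5, 6, 7} → 1.
Cell (5,5): column 5 already has {1, 2, 3, 4, 6, 7} → 5.
For row 5, column 4: row 5 already has {1, 2, 3, 4, 5, 7}; that leaves 6.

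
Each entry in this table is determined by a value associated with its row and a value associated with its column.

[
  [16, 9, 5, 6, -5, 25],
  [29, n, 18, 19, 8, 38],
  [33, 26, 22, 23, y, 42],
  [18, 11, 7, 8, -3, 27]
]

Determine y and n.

y = 12, n = 22

The difference between any two rows is the same in every column — this is an addition table with the headers hidden.
Row 3 minus row 1 is 23 − 6 = 17, so its entry in column 5 is -5 + 17 = 12.
Row 2 minus row 1 is 19 − 6 = 13, so its entry in column 2 is 9 + 13 = 22.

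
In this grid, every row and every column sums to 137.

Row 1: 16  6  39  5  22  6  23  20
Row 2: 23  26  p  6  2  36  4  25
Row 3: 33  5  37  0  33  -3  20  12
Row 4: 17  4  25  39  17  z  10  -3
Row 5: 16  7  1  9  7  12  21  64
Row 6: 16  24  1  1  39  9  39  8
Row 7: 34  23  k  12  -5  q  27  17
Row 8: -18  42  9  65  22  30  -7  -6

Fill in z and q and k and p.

z = 28, q = 19, k = 10, p = 15

Row 2: 23 + 26 + 6 + 2 + 36 + 4 + 25 = 122, so its missing entry is 137 − 122 = 15.
Column 3: 39 + 15 + 37 + 25 + 1 + 1 + 9 = 127, so its missing entry is 137 − 127 = 10.
Row 7: 34 + 23 + 10 + 12 − 5 + 27 + 17 = 118, so its missing entry is 137 − 118 = 19.
Row 4: 17 + 4 + 25 + 39 + 17 + 10 − 3 = 109, so its missing entry is 137 − 109 = 28.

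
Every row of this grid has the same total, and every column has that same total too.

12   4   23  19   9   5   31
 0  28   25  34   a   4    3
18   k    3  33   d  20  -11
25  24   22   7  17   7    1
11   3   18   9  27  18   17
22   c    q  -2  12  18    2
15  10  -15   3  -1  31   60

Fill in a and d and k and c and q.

Rows 1 and 4 both sum to 103, so that's the common total.
The known cells in row 2 total 94, leaving 103 − 94 = 9 for the blank.
The known cells in column 5 total 73, leaving 103 − 73 = 30 for the blank.
The known cells in row 3 total 93, leaving 103 − 93 = 10 for the blank.
The known cells in column 2 total 79, leaving 103 − 79 = 24 for the blank.
The known cells in row 6 total 76, leaving 103 − 76 = 27 for the blank.

a = 9, d = 30, k = 10, c = 24, q = 27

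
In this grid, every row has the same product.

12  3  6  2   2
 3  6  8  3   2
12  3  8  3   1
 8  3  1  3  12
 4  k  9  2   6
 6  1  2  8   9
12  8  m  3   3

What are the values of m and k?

Rows 1 and 3 each multiply to 864, so every row has product 864.
Row 7: 12×8×3×3 = 864, so the missing entry is 864 ÷ 864 = 1.
Row 5: 4×9×2×6 = 432, so the missing entry is 864 ÷ 432 = 2.

m = 1, k = 2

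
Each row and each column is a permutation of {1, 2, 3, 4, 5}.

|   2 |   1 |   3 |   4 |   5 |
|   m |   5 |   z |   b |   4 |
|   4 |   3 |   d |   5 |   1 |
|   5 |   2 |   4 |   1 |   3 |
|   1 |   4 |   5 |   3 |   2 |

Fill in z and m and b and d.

Cell (2,1): column 1 already has {1, 2, 4, 5} → 3.
At (row 2, col 4): column 4 already has {1, 3, 4, 5}, so the value is 2.
At (row 2, col 3): row 2 already has {2, 3, 4, 5}, so the value is 1.
For row 3, column 3: row 3 already has {1, 3, 4, 5}; that leaves 2.

z = 1, m = 3, b = 2, d = 2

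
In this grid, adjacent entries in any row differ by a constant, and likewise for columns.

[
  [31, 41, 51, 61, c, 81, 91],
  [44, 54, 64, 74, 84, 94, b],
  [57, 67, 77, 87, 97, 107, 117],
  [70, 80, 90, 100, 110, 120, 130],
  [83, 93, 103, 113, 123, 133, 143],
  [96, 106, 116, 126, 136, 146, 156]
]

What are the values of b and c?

b = 104, c = 71

Along each row the entries change by 10 per step; down each column they change by 13.
Row 2: from 44 at column 1, stepping by 10 to column 7 gives 104.
Row 1: from 31 at column 1, stepping by 10 to column 5 gives 71.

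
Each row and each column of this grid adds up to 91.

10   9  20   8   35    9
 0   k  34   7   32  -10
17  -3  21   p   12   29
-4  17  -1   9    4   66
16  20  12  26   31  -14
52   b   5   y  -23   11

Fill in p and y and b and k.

p = 15, y = 26, b = 20, k = 28

Row 3: 17 − 3 + 21 + 12 + 29 = 76, so its missing entry is 91 − 76 = 15.
Column 4: 8 + 7 + 15 + 9 + 26 = 65, so its missing entry is 91 − 65 = 26.
Row 6: 52 + 5 + 26 − 23 + 11 = 71, so its missing entry is 91 − 71 = 20.
Row 2: 0 + 34 + 7 + 32 − 10 = 63, so its missing entry is 91 − 63 = 28.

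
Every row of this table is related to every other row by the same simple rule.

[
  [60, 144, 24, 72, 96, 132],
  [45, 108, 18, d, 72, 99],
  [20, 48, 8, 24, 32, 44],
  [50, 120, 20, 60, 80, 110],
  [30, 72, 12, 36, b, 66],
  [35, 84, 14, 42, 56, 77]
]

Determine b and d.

Each row is a constant multiple of every other row — this is a multiplication table with the headers hidden.
Row 5 is 30/60 = 1/2 times row 1, so its entry in column 5 is 96 × 1/2 = 48.
Row 2 is 45/60 = 3/4 times row 1, so its entry in column 4 is 72 × 3/4 = 54.

b = 48, d = 54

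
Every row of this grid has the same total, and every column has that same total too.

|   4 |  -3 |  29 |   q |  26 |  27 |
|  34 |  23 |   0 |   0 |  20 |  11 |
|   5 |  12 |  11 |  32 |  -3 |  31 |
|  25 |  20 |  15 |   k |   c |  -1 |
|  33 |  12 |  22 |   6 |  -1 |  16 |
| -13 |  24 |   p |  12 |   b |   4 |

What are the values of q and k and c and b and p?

Rows 2 and 3 both sum to 88, so that's the common total.
The known cells in row 1 total 83, leaving 88 − 83 = 5 for the blank.
The known cells in column 4 total 55, leaving 88 − 55 = 33 for the blank.
The known cells in row 4 total 92, leaving 88 − 92 = -4 for the blank.
The known cells in column 5 total 38, leaving 88 − 38 = 50 for the blank.
The known cells in row 6 total 77, leaving 88 − 77 = 11 for the blank.

q = 5, k = 33, c = -4, b = 50, p = 11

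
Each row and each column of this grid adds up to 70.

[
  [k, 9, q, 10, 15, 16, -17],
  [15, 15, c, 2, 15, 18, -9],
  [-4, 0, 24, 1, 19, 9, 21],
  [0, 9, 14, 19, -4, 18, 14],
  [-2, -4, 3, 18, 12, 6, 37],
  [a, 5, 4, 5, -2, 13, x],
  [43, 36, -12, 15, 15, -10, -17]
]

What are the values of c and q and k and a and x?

c = 14, q = 23, k = 14, a = 4, x = 41

The known cells in row 2 total 56, leaving 70 − 56 = 14 for the blank.
The known cells in column 3 total 47, leaving 70 − 47 = 23 for the blank.
The known cells in row 1 total 56, leaving 70 − 56 = 14 for the blank.
The known cells in column 1 total 66, leaving 70 − 66 = 4 for the blank.
The known cells in row 6 total 29, leaving 70 − 29 = 41 for the blank.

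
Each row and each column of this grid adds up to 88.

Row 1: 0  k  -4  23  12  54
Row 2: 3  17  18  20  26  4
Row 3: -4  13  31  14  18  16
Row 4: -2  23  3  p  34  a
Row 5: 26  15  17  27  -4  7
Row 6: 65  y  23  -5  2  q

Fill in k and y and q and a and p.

Row 1 has 0 − 4 + 23 + 12 + 54 = 85; the blank must be 88 − 85 = 3.
Column 2 has 3 + 17 + 13 + 23 + 15 = 71; the blank must be 88 − 71 = 17.
Row 6 has 65 + 17 + 23 − 5 + 2 = 102; the blank must be 88 − 102 = -14.
Column 4 has 23 + 20 + 14 + 27 − 5 = 79; the blank must be 88 − 79 = 9.
Row 4 has -2 + 23 + 3 + 9 + 34 = 67; the blank must be 88 − 67 = 21.

k = 3, y = 17, q = -14, a = 21, p = 9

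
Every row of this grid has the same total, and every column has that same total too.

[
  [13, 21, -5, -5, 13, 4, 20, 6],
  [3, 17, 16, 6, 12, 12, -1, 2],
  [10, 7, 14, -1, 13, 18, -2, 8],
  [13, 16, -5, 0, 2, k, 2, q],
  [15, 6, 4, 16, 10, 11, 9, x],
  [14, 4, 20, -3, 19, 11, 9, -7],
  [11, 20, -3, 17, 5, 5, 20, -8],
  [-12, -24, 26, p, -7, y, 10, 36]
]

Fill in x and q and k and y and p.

Rows 1 and 2 both sum to 67, so that's the common total.
Column 4: -5 + 6 − 1 + 0 + 16 − 3 + 17 = 30, so its missing entry is 67 − 30 = 37.
Row 8: -12 − 24 + 26 + 37 − 7 + 10 + 36 = 66, so its missing entry is 67 − 66 = 1.
Row 5: 15 + 6 + 4 + 16 + 10 + 11 + 9 = 71, so its missing entry is 67 − 71 = -4.
Column 8: 6 + 2 + 8 − 4 − 7 − 8 + 36 = 33, so its missing entry is 67 − 33 = 34.
Row 4: 13 + 16 − 5 + 0 + 2 + 2 + 34 = 62, so its missing entry is 67 − 62 = 5.

x = -4, q = 34, k = 5, y = 1, p = 37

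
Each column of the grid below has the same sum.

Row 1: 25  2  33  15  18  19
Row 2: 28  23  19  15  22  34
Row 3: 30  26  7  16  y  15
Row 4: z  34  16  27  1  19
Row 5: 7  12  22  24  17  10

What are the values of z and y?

z = 7, y = 39

Column 2 sums to 97 and so does column 4; that's the common total.
In column 1 the known cells total 90, leaving 97 − 90 = 7.
In column 5 the known cells total 58, leaving 97 − 58 = 39.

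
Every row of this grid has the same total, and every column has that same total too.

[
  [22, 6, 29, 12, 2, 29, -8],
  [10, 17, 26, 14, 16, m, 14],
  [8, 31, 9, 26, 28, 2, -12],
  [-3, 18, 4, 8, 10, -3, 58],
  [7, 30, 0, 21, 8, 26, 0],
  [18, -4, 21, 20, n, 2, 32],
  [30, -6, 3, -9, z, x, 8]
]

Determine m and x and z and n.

m = -5, x = 41, z = 25, n = 3

Rows 1 and 3 both sum to 92, so that's the common total.
The known cells in row 6 total 89, leaving 92 − 89 = 3 for the blank.
The known cells in column 5 total 67, leaving 92 − 67 = 25 for the blank.
The known cells in row 7 total 51, leaving 92 − 51 = 41 for the blank.
The known cells in row 2 total 97, leaving 92 − 97 = -5 for the blank.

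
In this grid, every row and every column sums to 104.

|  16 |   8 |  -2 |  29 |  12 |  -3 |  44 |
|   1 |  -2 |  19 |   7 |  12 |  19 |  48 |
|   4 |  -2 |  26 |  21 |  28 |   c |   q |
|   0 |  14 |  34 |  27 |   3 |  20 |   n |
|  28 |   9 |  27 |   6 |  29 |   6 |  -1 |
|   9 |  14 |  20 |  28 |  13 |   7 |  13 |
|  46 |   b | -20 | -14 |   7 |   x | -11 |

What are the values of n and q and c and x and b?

Column 2: 8 − 2 − 2 + 14 + 9 + 14 = 41, so its missing entry is 104 − 41 = 63.
Row 7: 46 + 63 − 20 − 14 + 7 − 11 = 71, so its missing entry is 104 − 71 = 33.
Row 4: 0 + 14 + 34 + 27 + 3 + 20 = 98, so its missing entry is 104 − 98 = 6.
Column 7: 44 + 48 + 6 − 1 + 13 − 11 = 99, so its missing entry is 104 − 99 = 5.
Row 3: 4 − 2 + 26 + 21 + 28 + 5 = 82, so its missing entry is 104 − 82 = 22.

n = 6, q = 5, c = 22, x = 33, b = 63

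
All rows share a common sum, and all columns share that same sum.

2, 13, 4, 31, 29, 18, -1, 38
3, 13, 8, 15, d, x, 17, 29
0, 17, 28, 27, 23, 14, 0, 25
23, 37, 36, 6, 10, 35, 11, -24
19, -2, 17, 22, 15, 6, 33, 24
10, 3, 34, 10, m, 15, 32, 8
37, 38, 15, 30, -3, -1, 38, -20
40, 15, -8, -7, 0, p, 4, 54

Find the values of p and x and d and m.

p = 36, x = 11, d = 38, m = 22

Rows 1 and 3 both sum to 134, so that's the common total.
Row 8 has 40 + 15 − 8 − 7 + 0 + 4 + 54 = 98; the blank must be 134 − 98 = 36.
Row 6 has 10 + 3 + 34 + 10 + 15 + 32 + 8 = 112; the blank must be 134 − 112 = 22.
Column 5 has 29 + 23 + 10 + 15 + 22 − 3 + 0 = 96; the blank must be 134 − 96 = 38.
Row 2 has 3 + 13 + 8 + 15 + 38 + 17 + 29 = 123; the blank must be 134 − 123 = 11.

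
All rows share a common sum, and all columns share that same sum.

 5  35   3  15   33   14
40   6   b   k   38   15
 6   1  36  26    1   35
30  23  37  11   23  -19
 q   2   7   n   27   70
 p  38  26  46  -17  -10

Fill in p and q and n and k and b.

Rows 1 and 3 both sum to 105, so that's the common total.
The known cells in column 3 total 109, leaving 105 − 109 = -4 for the blank.
The known cells in row 6 total 83, leaving 105 − 83 = 22 for the blank.
The known cells in column 1 total 103, leaving 105 − 103 = 2 for the blank.
The known cells in row 5 total 108, leaving 105 − 108 = -3 for the blank.
The known cells in row 2 total 95, leaving 105 − 95 = 10 for the blank.

p = 22, q = 2, n = -3, k = 10, b = -4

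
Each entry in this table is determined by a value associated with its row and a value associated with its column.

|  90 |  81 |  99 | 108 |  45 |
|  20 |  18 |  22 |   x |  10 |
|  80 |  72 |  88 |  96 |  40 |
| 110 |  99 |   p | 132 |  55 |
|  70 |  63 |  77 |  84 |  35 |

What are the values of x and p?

Each row is a constant multiple of every other row — this is a multiplication table with the headers hidden.
Row 2 is 20/90 = 2/9 times row 1, so its entry in column 4 is 108 × 2/9 = 24.
Row 4 is 110/90 = 11/9 times row 1, so its entry in column 3 is 99 × 11/9 = 121.

x = 24, p = 121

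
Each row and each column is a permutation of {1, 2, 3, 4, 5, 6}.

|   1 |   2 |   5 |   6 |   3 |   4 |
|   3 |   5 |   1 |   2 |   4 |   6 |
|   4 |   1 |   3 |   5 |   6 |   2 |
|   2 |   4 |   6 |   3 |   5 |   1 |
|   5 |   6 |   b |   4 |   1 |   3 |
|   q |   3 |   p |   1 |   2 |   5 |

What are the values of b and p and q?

b = 2, p = 4, q = 6

At (row 6, col 1): column 1 already has {1, 2, 3, 4, 5}, so the value is 6.
Cell (5,3): row 5 already has {1, 3, 4, 5, 6} → 2.
For row 6, column 3: row 6 already has {1, 2, 3, 5, 6}; that leaves 4.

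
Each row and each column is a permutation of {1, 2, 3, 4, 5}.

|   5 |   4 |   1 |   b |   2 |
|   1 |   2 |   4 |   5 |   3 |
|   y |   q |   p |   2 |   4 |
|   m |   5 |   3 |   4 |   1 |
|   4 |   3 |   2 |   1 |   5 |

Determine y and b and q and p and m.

At (row 3, col 2): column 2 already has {2, 3, 4, 5}, so the value is 1.
For row 1, column 4: row 1 already has {1, 2, 4, 5}; that leaves 3.
At (row 4, col 1): row 4 already has {1, 3, 4, 5}, so the value is 2.
At (row 3, col 1): column 1 already has {1, 2, 4, 5}, so the value is 3.
At (row 3, col 3): row 3 already has {1, 2, 3, 4}, so the value is 5.

y = 3, b = 3, q = 1, p = 5, m = 2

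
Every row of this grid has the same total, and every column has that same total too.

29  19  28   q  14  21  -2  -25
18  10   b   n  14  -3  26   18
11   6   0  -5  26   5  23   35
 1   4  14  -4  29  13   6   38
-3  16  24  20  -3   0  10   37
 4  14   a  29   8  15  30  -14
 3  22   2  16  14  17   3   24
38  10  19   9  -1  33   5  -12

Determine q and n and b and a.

q = 17, n = 19, b = -1, a = 15

Rows 3 and 4 both sum to 101, so that's the common total.
Row 1: 29 + 19 + 28 + 14 + 21 − 2 − 25 = 84, so its missing entry is 101 − 84 = 17.
Column 4: 17 − 5 − 4 + 20 + 29 + 16 + 9 = 82, so its missing entry is 101 − 82 = 19.
Row 2: 18 + 10 + 19 + 14 − 3 + 26 + 18 = 102, so its missing entry is 101 − 102 = -1.
Row 6: 4 + 14 + 29 + 8 + 15 + 30 − 14 = 86, so its missing entry is 101 − 86 = 15.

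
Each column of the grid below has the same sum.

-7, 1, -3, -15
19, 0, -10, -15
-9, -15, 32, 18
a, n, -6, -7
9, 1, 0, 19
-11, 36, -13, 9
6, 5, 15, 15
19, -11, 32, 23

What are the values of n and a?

Columns 3 and 4 both add up to 47, so every column sums to 47.
Column 2: 1 + 0 − 15 + 1 + 36 + 5 − 11 = 17, so the missing entry is 47 − 17 = 30.
Column 1: -7 + 19 − 9 + 9 − 11 + 6 + 19 = 26, so the missing entry is 47 − 26 = 21.

n = 30, a = 21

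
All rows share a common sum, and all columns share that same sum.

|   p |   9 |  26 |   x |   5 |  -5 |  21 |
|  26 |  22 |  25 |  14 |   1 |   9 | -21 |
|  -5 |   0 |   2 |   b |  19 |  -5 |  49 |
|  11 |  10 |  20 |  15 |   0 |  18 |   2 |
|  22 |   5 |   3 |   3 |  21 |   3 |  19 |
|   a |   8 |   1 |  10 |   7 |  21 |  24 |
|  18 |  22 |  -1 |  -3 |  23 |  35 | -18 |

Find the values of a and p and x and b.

a = 5, p = -1, x = 21, b = 16

Rows 2 and 4 both sum to 76, so that's the common total.
Row 3 has -5 + 0 + 2 + 19 − 5 + 49 = 60; the blank must be 76 − 60 = 16.
Column 4 has 14 + 16 + 15 + 3 + 10 − 3 = 55; the blank must be 76 − 55 = 21.
Row 6 has 8 + 1 + 10 + 7 + 21 + 24 = 71; the blank must be 76 − 71 = 5.
Row 1 has 9 + 26 + 21 + 5 − 5 + 21 = 77; the blank must be 76 − 77 = -1.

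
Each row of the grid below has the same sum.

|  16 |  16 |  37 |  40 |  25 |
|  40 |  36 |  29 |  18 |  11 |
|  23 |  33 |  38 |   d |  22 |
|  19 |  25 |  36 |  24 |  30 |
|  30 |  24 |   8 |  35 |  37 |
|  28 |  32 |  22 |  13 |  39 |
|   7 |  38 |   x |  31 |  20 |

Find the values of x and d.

The complete rows each total 134.
Row 7 is missing 134 − 96 = 38 (since 7 + 38 + 31 + 20 = 96).
Row 3 is missing 134 − 116 = 18 (since 23 + 33 + 38 + 22 = 116).

x = 38, d = 18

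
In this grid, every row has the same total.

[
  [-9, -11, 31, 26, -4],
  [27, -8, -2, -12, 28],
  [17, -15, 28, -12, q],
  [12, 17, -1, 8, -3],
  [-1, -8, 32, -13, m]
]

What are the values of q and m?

q = 15, m = 23

Rows 2 and 4 both add up to 33, so every row sums to 33.
Row 3: 17 − 15 + 28 − 12 = 18, so the missing entry is 33 − 18 = 15.
Row 5: -1 − 8 + 32 − 13 = 10, so the missing entry is 33 − 10 = 23.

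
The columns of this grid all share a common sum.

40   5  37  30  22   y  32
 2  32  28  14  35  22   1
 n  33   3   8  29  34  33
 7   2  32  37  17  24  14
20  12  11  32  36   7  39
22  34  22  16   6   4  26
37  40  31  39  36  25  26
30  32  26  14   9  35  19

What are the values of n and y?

Column 5 sums to 190 and so does column 7; that's the common total.
In column 1 the known cells total 158, leaving 190 − 158 = 32.
In column 6 the known cells total 151, leaving 190 − 151 = 39.

n = 32, y = 39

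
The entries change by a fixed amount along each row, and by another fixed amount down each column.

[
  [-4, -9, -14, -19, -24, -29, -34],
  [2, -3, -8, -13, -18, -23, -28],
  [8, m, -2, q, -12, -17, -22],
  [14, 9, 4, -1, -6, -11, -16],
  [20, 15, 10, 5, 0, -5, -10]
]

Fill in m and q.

Along each row the entries change by -5 per step; down each column they change by 6.
Row 3: from 8 at column 1, stepping by -5 to column 2 gives 3.
Row 3: from 8 at column 1, stepping by -5 to column 4 gives -7.

m = 3, q = -7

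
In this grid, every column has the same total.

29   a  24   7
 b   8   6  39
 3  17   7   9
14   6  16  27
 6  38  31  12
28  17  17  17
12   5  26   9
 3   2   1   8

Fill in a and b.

a = 35, b = 33

The complete columns each total 128.
Column 2 is missing 128 − 93 = 35 (since 8 + 17 + 6 + 38 + 17 + 5 + 2 = 93).
Column 1 is missing 128 − 95 = 33 (since 29 + 3 + 14 + 6 + 28 + 12 + 3 = 95).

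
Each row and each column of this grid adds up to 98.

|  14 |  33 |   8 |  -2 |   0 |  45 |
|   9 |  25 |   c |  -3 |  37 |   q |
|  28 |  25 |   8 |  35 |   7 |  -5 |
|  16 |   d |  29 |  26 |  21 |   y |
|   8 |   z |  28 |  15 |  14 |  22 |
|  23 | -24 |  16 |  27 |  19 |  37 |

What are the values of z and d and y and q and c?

Column 3 has 8 + 8 + 29 + 28 + 16 = 89; the blank must be 98 − 89 = 9.
Row 2 has 9 + 25 + 9 − 3 + 37 = 77; the blank must be 98 − 77 = 21.
Row 5 has 8 + 28 + 15 + 14 + 22 = 87; the blank must be 98 − 87 = 11.
Column 2 has 33 + 25 + 25 + 11 − 24 = 70; the blank must be 98 − 70 = 28.
Row 4 has 16 + 28 + 29 + 26 + 21 = 120; the blank must be 98 − 120 = -22.

z = 11, d = 28, y = -22, q = 21, c = 9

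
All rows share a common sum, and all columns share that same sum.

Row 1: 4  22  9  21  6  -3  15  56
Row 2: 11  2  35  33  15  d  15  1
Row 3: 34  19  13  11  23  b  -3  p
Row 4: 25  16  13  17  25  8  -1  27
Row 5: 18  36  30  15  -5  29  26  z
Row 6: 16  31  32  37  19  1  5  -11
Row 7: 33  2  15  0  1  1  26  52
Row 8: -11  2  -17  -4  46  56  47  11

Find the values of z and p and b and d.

z = -19, p = 13, b = 20, d = 18

Rows 1 and 4 both sum to 130, so that's the common total.
Row 5: 18 + 36 + 30 + 15 − 5 + 29 + 26 = 149, so its missing entry is 130 − 149 = -19.
Column 8: 56 + 1 + 27 − 19 − 11 + 52 + 11 = 117, so its missing entry is 130 − 117 = 13.
Row 3: 34 + 19 + 13 + 11 + 23 − 3 + 13 = 110, so its missing entry is 130 − 110 = 20.
Row 2: 11 + 2 + 35 + 33 + 15 + 15 + 1 = 112, so its missing entry is 130 − 112 = 18.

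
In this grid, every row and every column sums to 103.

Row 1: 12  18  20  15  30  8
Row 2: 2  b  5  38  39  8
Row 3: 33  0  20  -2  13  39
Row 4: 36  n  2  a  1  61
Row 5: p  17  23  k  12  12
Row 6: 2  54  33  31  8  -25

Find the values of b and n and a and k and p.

Column 1 has 12 + 2 + 33 + 36 + 2 = 85; the blank must be 103 − 85 = 18.
Row 5 has 18 + 17 + 23 + 12 + 12 = 82; the blank must be 103 − 82 = 21.
Row 2 has 2 + 5 + 38 + 39 + 8 = 92; the blank must be 103 − 92 = 11.
Column 2 has 18 + 11 + 0 + 17 + 54 = 100; the blank must be 103 − 100 = 3.
Row 4 has 36 + 3 + 2 + 1 + 61 = 103; the blank must be 103 − 103 = 0.

b = 11, n = 3, a = 0, k = 21, p = 18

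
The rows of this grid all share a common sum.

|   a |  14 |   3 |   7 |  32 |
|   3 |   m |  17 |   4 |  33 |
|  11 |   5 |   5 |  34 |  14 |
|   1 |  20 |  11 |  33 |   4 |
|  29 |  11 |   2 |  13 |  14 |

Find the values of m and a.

The complete rows each total 69.
Row 2 is missing 69 − 57 = 12 (since 3 + 17 + 4 + 33 = 57).
Row 1 is missing 69 − 56 = 13 (since 14 + 3 + 7 + 32 = 56).

m = 12, a = 13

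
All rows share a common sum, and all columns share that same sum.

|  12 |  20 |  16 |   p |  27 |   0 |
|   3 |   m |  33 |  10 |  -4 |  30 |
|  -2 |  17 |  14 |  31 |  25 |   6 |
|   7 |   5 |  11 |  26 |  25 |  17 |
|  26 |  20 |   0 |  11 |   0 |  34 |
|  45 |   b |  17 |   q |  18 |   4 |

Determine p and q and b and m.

Rows 3 and 4 both sum to 91, so that's the common total.
Row 2 has 3 + 33 + 10 − 4 + 30 = 72; the blank must be 91 − 72 = 19.
Row 1 has 12 + 20 + 16 + 27 + 0 = 75; the blank must be 91 − 75 = 16.
Column 4 has 16 + 10 + 31 + 26 + 11 = 94; the blank must be 91 − 94 = -3.
Row 6 has 45 + 17 − 3 + 18 + 4 = 81; the blank must be 91 − 81 = 10.

p = 16, q = -3, b = 10, m = 19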